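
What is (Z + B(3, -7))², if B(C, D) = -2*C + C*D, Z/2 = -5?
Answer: 1369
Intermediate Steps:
Z = -10 (Z = 2*(-5) = -10)
(Z + B(3, -7))² = (-10 + 3*(-2 - 7))² = (-10 + 3*(-9))² = (-10 - 27)² = (-37)² = 1369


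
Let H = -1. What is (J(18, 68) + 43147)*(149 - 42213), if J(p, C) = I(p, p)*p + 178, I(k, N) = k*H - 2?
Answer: -1807279760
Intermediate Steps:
I(k, N) = -2 - k (I(k, N) = k*(-1) - 2 = -k - 2 = -2 - k)
J(p, C) = 178 + p*(-2 - p) (J(p, C) = (-2 - p)*p + 178 = p*(-2 - p) + 178 = 178 + p*(-2 - p))
(J(18, 68) + 43147)*(149 - 42213) = ((178 - 1*18*(2 + 18)) + 43147)*(149 - 42213) = ((178 - 1*18*20) + 43147)*(-42064) = ((178 - 360) + 43147)*(-42064) = (-182 + 43147)*(-42064) = 42965*(-42064) = -1807279760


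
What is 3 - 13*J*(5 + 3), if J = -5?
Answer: 523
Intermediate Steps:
3 - 13*J*(5 + 3) = 3 - (-65)*(5 + 3) = 3 - (-65)*8 = 3 - 13*(-40) = 3 + 520 = 523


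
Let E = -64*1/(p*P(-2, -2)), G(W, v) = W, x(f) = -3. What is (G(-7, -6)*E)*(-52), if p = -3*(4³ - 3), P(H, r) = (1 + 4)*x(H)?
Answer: -23296/2745 ≈ -8.4867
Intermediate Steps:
P(H, r) = -15 (P(H, r) = (1 + 4)*(-3) = 5*(-3) = -15)
p = -183 (p = -3*(64 - 3) = -3*61 = -183)
E = -64/2745 (E = -64/((-183*(-15))) = -64/2745 ≈ -0.023315)
(G(-7, -6)*E)*(-52) = -7*(-64/2745)*(-52) = (448/2745)*(-52) = -23296/2745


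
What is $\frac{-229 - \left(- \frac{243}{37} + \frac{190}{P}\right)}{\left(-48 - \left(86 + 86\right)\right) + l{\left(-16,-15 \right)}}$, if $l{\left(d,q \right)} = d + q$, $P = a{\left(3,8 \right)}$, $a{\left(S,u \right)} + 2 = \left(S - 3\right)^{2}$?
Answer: $\frac{4715}{9287} \approx 0.5077$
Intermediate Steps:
$a{\left(S,u \right)} = -2 + \left(-3 + S\right)^{2}$ ($a{\left(S,u \right)} = -2 + \left(S - 3\right)^{2} = -2 + \left(-3 + S\right)^{2}$)
$P = -2$ ($P = -2 + \left(-3 + 3\right)^{2} = -2 + 0^{2} = -2 + 0 = -2$)
$\frac{-229 - \left(- \frac{243}{37} + \frac{190}{P}\right)}{\left(-48 - \left(86 + 86\right)\right) + l{\left(-16,-15 \right)}} = \frac{-229 - \left(-95 - \frac{243}{37}\right)}{\left(-48 - \left(86 + 86\right)\right) - 31} = \frac{-229 - - \frac{3758}{37}}{\left(-48 - 172\right) - 31} = \frac{-229 + \left(\frac{243}{37} + 95\right)}{\left(-48 - 172\right) - 31} = \frac{-229 + \frac{3758}{37}}{-220 - 31} = - \frac{4715}{37 \left(-251\right)} = \left(- \frac{4715}{37}\right) \left(- \frac{1}{251}\right) = \frac{4715}{9287}$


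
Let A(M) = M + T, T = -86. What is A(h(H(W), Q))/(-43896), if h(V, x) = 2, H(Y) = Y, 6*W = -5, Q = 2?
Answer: 7/3658 ≈ 0.0019136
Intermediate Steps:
W = -5/6 (W = (1/6)*(-5) = -5/6 ≈ -0.83333)
A(M) = -86 + M (A(M) = M - 86 = -86 + M)
A(h(H(W), Q))/(-43896) = (-86 + 2)/(-43896) = -84*(-1/43896) = 7/3658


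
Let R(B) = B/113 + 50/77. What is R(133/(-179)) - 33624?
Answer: -52367672787/1557479 ≈ -33623.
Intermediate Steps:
R(B) = 50/77 + B/113 (R(B) = B*(1/113) + 50*(1/77) = B/113 + 50/77 = 50/77 + B/113)
R(133/(-179)) - 33624 = (50/77 + (133/(-179))/113) - 33624 = (50/77 + (133*(-1/179))/113) - 33624 = (50/77 + (1/113)*(-133/179)) - 33624 = (50/77 - 133/20227) - 33624 = 1001109/1557479 - 33624 = -52367672787/1557479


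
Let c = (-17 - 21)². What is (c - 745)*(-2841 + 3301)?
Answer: 321540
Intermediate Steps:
c = 1444 (c = (-38)² = 1444)
(c - 745)*(-2841 + 3301) = (1444 - 745)*(-2841 + 3301) = 699*460 = 321540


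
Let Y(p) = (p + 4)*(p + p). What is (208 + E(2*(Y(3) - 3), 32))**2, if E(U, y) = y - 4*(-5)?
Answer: 67600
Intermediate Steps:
Y(p) = 2*p*(4 + p) (Y(p) = (4 + p)*(2*p) = 2*p*(4 + p))
E(U, y) = 20 + y (E(U, y) = y + 20 = 20 + y)
(208 + E(2*(Y(3) - 3), 32))**2 = (208 + (20 + 32))**2 = (208 + 52)**2 = 260**2 = 67600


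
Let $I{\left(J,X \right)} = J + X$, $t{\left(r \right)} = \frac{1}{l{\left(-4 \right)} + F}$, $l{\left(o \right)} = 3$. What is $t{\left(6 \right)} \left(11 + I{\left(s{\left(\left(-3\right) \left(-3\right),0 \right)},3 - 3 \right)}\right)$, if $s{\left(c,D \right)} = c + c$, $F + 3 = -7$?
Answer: $- \frac{29}{7} \approx -4.1429$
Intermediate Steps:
$F = -10$ ($F = -3 - 7 = -10$)
$s{\left(c,D \right)} = 2 c$
$t{\left(r \right)} = - \frac{1}{7}$ ($t{\left(r \right)} = \frac{1}{3 - 10} = \frac{1}{-7} = - \frac{1}{7}$)
$t{\left(6 \right)} \left(11 + I{\left(s{\left(\left(-3\right) \left(-3\right),0 \right)},3 - 3 \right)}\right) = - \frac{11 + \left(2 \left(\left(-3\right) \left(-3\right)\right) + \left(3 - 3\right)\right)}{7} = - \frac{11 + \left(2 \cdot 9 + 0\right)}{7} = - \frac{11 + \left(18 + 0\right)}{7} = - \frac{11 + 18}{7} = \left(- \frac{1}{7}\right) 29 = - \frac{29}{7}$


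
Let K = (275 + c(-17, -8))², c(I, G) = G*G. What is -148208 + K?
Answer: -33287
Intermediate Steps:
c(I, G) = G²
K = 114921 (K = (275 + (-8)²)² = (275 + 64)² = 339² = 114921)
-148208 + K = -148208 + 114921 = -33287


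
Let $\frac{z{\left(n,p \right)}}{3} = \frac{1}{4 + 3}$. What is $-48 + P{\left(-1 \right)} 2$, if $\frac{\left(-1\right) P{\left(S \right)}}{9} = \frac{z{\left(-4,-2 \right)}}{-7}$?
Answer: $- \frac{2298}{49} \approx -46.898$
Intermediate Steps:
$z{\left(n,p \right)} = \frac{3}{7}$ ($z{\left(n,p \right)} = \frac{3}{4 + 3} = \frac{3}{7}$)
$P{\left(S \right)} = \frac{27}{49}$ ($P{\left(S \right)} = - 9 \frac{3}{7 \left(-7\right)} = - 9 \cdot \frac{3}{7} \left(- \frac{1}{7}\right) = \left(-9\right) \left(- \frac{3}{49}\right) = \frac{27}{49}$)
$-48 + P{\left(-1 \right)} 2 = -48 + \frac{27}{49} \cdot 2 = -48 + \frac{54}{49} = - \frac{2298}{49}$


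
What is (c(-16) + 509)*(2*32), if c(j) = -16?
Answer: 31552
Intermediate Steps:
(c(-16) + 509)*(2*32) = (-16 + 509)*(2*32) = 493*64 = 31552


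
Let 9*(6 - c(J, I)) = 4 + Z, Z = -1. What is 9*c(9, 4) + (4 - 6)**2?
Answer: 55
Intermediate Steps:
c(J, I) = 17/3 (c(J, I) = 6 - (4 - 1)/9 = 6 - 1/9*3 = 6 - 1/3 = 17/3)
9*c(9, 4) + (4 - 6)**2 = 9*(17/3) + (4 - 6)**2 = 51 + (-2)**2 = 51 + 4 = 55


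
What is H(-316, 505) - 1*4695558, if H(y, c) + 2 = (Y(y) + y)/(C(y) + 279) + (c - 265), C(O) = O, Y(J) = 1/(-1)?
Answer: -173726523/37 ≈ -4.6953e+6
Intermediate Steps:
Y(J) = -1
H(y, c) = -267 + c + (-1 + y)/(279 + y) (H(y, c) = -2 + ((-1 + y)/(y + 279) + (c - 265)) = -2 + ((-1 + y)/(279 + y) + (-265 + c)) = -2 + (-265 + c + (-1 + y)/(279 + y)) = -267 + c + (-1 + y)/(279 + y))
H(-316, 505) - 1*4695558 = (-74494 - 266*(-316) + 279*505 + 505*(-316))/(279 - 316) - 1*4695558 = (-74494 + 84056 + 140895 - 159580)/(-37) - 4695558 = -1/37*(-9123) - 4695558 = 9123/37 - 4695558 = -173726523/37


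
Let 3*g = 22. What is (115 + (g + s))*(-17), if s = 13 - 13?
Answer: -6239/3 ≈ -2079.7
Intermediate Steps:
g = 22/3 (g = (1/3)*22 = 22/3 ≈ 7.3333)
s = 0
(115 + (g + s))*(-17) = (115 + (22/3 + 0))*(-17) = (115 + 22/3)*(-17) = (367/3)*(-17) = -6239/3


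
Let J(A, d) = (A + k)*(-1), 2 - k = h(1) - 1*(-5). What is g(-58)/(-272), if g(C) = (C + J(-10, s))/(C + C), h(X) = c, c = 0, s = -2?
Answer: -45/31552 ≈ -0.0014262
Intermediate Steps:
h(X) = 0
k = -3 (k = 2 - (0 - 1*(-5)) = 2 - (0 + 5) = 2 - 1*5 = 2 - 5 = -3)
J(A, d) = 3 - A (J(A, d) = (A - 3)*(-1) = (-3 + A)*(-1) = 3 - A)
g(C) = (13 + C)/(2*C) (g(C) = (C + (3 - 1*(-10)))/(C + C) = (C + (3 + 10))/((2*C)) = (C + 13)*(1/(2*C)) = (13 + C)*(1/(2*C)) = (13 + C)/(2*C))
g(-58)/(-272) = ((½)*(13 - 58)/(-58))/(-272) = ((½)*(-1/58)*(-45))*(-1/272) = (45/116)*(-1/272) = -45/31552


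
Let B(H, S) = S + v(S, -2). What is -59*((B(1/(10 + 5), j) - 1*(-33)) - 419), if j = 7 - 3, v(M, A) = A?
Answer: 22656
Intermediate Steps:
j = 4
B(H, S) = -2 + S (B(H, S) = S - 2 = -2 + S)
-59*((B(1/(10 + 5), j) - 1*(-33)) - 419) = -59*(((-2 + 4) - 1*(-33)) - 419) = -59*((2 + 33) - 419) = -59*(35 - 419) = -59*(-384) = 22656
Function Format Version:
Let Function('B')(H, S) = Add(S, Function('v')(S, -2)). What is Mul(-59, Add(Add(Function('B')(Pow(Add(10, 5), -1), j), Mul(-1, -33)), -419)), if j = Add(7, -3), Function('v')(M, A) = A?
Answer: 22656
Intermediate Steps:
j = 4
Function('B')(H, S) = Add(-2, S) (Function('B')(H, S) = Add(S, -2) = Add(-2, S))
Mul(-59, Add(Add(Function('B')(Pow(Add(10, 5), -1), j), Mul(-1, -33)), -419)) = Mul(-59, Add(Add(Add(-2, 4), Mul(-1, -33)), -419)) = Mul(-59, Add(Add(2, 33), -419)) = Mul(-59, Add(35, -419)) = Mul(-59, -384) = 22656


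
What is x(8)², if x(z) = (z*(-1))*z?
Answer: 4096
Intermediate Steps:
x(z) = -z² (x(z) = (-z)*z = -z²)
x(8)² = (-1*8²)² = (-1*64)² = (-64)² = 4096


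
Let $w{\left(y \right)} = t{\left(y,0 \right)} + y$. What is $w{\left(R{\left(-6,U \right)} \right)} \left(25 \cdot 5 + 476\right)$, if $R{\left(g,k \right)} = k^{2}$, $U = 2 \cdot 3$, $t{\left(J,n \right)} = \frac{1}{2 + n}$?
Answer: $\frac{43873}{2} \approx 21937.0$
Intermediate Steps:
$U = 6$
$w{\left(y \right)} = \frac{1}{2} + y$ ($w{\left(y \right)} = \frac{1}{2 + 0} + y = \frac{1}{2} + y$)
$w{\left(R{\left(-6,U \right)} \right)} \left(25 \cdot 5 + 476\right) = \left(\frac{1}{2} + 6^{2}\right) \left(25 \cdot 5 + 476\right) = \left(\frac{1}{2} + 36\right) \left(125 + 476\right) = \frac{73}{2} \cdot 601 = \frac{43873}{2}$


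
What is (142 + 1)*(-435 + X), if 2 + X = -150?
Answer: -83941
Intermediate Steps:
X = -152 (X = -2 - 150 = -152)
(142 + 1)*(-435 + X) = (142 + 1)*(-435 - 152) = 143*(-587) = -83941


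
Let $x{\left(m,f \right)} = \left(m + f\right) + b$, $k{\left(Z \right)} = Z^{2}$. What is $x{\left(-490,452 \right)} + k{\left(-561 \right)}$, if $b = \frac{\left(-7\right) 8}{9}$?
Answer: $\frac{2832091}{9} \approx 3.1468 \cdot 10^{5}$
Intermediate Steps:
$b = - \frac{56}{9}$ ($b = \left(-56\right) \frac{1}{9} = - \frac{56}{9} \approx -6.2222$)
$x{\left(m,f \right)} = - \frac{56}{9} + f + m$ ($x{\left(m,f \right)} = \left(m + f\right) - \frac{56}{9} = \left(f + m\right) - \frac{56}{9} = - \frac{56}{9} + f + m$)
$x{\left(-490,452 \right)} + k{\left(-561 \right)} = \left(- \frac{56}{9} + 452 - 490\right) + \left(-561\right)^{2} = - \frac{398}{9} + 314721 = \frac{2832091}{9}$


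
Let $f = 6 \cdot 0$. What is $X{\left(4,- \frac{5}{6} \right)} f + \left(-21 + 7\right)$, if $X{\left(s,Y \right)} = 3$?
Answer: $-14$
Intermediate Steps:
$f = 0$
$X{\left(4,- \frac{5}{6} \right)} f + \left(-21 + 7\right) = 3 \cdot 0 + \left(-21 + 7\right) = 0 - 14 = -14$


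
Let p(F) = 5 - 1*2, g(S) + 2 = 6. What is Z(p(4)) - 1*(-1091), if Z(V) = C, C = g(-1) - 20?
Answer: 1075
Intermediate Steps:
g(S) = 4 (g(S) = -2 + 6 = 4)
p(F) = 3 (p(F) = 5 - 2 = 3)
C = -16 (C = 4 - 20 = -16)
Z(V) = -16
Z(p(4)) - 1*(-1091) = -16 - 1*(-1091) = -16 + 1091 = 1075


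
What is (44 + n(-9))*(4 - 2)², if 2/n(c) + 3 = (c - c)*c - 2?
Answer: 872/5 ≈ 174.40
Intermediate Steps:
n(c) = -⅖ (n(c) = 2/(-3 + ((c - c)*c - 2)) = 2/(-3 + (0*c - 2)) = 2/(-3 + (0 - 2)) = 2/(-3 - 2) = 2/(-5) = 2*(-⅕) = -⅖)
(44 + n(-9))*(4 - 2)² = (44 - ⅖)*(4 - 2)² = (218/5)*2² = (218/5)*4 = 872/5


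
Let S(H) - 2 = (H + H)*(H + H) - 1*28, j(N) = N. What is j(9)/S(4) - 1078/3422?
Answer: -5083/65018 ≈ -0.078178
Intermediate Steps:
S(H) = -26 + 4*H² (S(H) = 2 + ((H + H)*(H + H) - 1*28) = 2 + ((2*H)*(2*H) - 28) = 2 + (4*H² - 28) = 2 + (-28 + 4*H²) = -26 + 4*H²)
j(9)/S(4) - 1078/3422 = 9/(-26 + 4*4²) - 1078/3422 = 9/(-26 + 4*16) - 1078*1/3422 = 9/(-26 + 64) - 539/1711 = 9/38 - 539/1711 = -5083/65018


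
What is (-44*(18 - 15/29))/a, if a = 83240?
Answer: -5577/603490 ≈ -0.0092413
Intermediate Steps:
(-44*(18 - 15/29))/a = -44*(18 - 15/29)/83240 = -44*(18 - 15*1/29)*(1/83240) = -44*(18 - 15/29)*(1/83240) = -44*507/29*(1/83240) = -22308/29*1/83240 = -5577/603490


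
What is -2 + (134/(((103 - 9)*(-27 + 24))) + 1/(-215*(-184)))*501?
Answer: -446331933/1859320 ≈ -240.05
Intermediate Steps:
-2 + (134/(((103 - 9)*(-27 + 24))) + 1/(-215*(-184)))*501 = -2 + (134/((94*(-3))) - 1/215*(-1/184))*501 = -2 + (134/(-282) + 1/39560)*501 = -2 + (134*(-1/282) + 1/39560)*501 = -2 + (-67/141 + 1/39560)*501 = -2 - 2650379/5577960*501 = -2 - 442613293/1859320 = -446331933/1859320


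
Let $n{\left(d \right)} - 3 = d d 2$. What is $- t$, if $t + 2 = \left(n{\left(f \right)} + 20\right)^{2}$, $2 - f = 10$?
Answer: $-22799$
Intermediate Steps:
$f = -8$ ($f = 2 - 10 = -8$)
$n{\left(d \right)} = 3 + 2 d^{2}$ ($n{\left(d \right)} = 3 + d d 2 = 3 + d^{2} \cdot 2 = 3 + 2 d^{2}$)
$t = 22799$ ($t = -2 + \left(\left(3 + 2 \left(-8\right)^{2}\right) + 20\right)^{2} = -2 + \left(\left(3 + 2 \cdot 64\right) + 20\right)^{2} = -2 + \left(\left(3 + 128\right) + 20\right)^{2} = -2 + \left(131 + 20\right)^{2} = -2 + 151^{2} = -2 + 22801 = 22799$)
$- t = \left(-1\right) 22799 = -22799$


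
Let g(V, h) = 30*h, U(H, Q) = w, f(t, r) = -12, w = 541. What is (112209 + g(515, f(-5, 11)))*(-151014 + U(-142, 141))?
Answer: -16830254577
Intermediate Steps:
U(H, Q) = 541
(112209 + g(515, f(-5, 11)))*(-151014 + U(-142, 141)) = (112209 + 30*(-12))*(-151014 + 541) = (112209 - 360)*(-150473) = 111849*(-150473) = -16830254577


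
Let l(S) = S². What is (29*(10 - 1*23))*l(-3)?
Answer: -3393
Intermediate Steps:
(29*(10 - 1*23))*l(-3) = (29*(10 - 1*23))*(-3)² = (29*(10 - 23))*9 = (29*(-13))*9 = -377*9 = -3393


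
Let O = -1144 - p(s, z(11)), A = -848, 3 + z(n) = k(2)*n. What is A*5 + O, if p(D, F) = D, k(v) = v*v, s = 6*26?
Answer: -5540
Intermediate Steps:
s = 156
k(v) = v²
z(n) = -3 + 4*n (z(n) = -3 + 2²*n = -3 + 4*n)
O = -1300 (O = -1144 - 1*156 = -1144 - 156 = -1300)
A*5 + O = -848*5 - 1300 = -4240 - 1300 = -5540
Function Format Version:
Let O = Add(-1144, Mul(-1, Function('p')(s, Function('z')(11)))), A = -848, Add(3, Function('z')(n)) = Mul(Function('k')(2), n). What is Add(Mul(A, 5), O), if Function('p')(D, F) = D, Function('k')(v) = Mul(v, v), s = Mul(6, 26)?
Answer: -5540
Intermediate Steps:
s = 156
Function('k')(v) = Pow(v, 2)
Function('z')(n) = Add(-3, Mul(4, n)) (Function('z')(n) = Add(-3, Mul(Pow(2, 2), n)) = Add(-3, Mul(4, n)))
O = -1300 (O = Add(-1144, Mul(-1, 156)) = Add(-1144, -156) = -1300)
Add(Mul(A, 5), O) = Add(Mul(-848, 5), -1300) = Add(-4240, -1300) = -5540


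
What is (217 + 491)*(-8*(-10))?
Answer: 56640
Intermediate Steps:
(217 + 491)*(-8*(-10)) = 708*80 = 56640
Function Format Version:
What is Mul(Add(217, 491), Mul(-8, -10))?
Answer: 56640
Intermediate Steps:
Mul(Add(217, 491), Mul(-8, -10)) = Mul(708, 80) = 56640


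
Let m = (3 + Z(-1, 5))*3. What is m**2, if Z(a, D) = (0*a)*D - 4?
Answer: 9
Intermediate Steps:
Z(a, D) = -4 (Z(a, D) = 0*D - 4 = 0 - 4 = -4)
m = -3 (m = (3 - 4)*3 = -1*3 = -3)
m**2 = (-3)**2 = 9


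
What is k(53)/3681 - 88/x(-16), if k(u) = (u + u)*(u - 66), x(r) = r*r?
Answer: -84587/117792 ≈ -0.71810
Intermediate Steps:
x(r) = r²
k(u) = 2*u*(-66 + u) (k(u) = (2*u)*(-66 + u) = 2*u*(-66 + u))
k(53)/3681 - 88/x(-16) = (2*53*(-66 + 53))/3681 - 88/((-16)²) = (2*53*(-13))*(1/3681) - 88/256 = -1378*1/3681 - 88*1/256 = -1378/3681 - 11/32 = -84587/117792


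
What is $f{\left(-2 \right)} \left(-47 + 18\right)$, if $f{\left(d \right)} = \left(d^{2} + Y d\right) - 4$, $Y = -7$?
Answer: $-406$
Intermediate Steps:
$f{\left(d \right)} = -4 + d^{2} - 7 d$ ($f{\left(d \right)} = \left(d^{2} - 7 d\right) - 4 = -4 + d^{2} - 7 d$)
$f{\left(-2 \right)} \left(-47 + 18\right) = \left(-4 + \left(-2\right)^{2} - -14\right) \left(-47 + 18\right) = \left(-4 + 4 + 14\right) \left(-29\right) = 14 \left(-29\right) = -406$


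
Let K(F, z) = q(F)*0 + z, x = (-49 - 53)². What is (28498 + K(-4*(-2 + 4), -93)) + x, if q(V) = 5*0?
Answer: 38809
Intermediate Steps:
x = 10404 (x = (-102)² = 10404)
q(V) = 0
K(F, z) = z (K(F, z) = 0*0 + z = 0 + z = z)
(28498 + K(-4*(-2 + 4), -93)) + x = (28498 - 93) + 10404 = 28405 + 10404 = 38809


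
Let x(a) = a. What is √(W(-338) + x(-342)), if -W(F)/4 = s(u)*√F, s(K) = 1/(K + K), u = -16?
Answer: √(-5472 + 26*I*√2)/4 ≈ 0.062133 + 18.493*I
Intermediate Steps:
s(K) = 1/(2*K)
W(F) = √F/8 (W(F) = -4*(½)/(-16)*√F = -4*(½)*(-1/16)*√F = -(-1)*√F/8 = √F/8)
√(W(-338) + x(-342)) = √(√(-338)/8 - 342) = √((13*I*√2)/8 - 342) = √(13*I*√2/8 - 342) = √(-342 + 13*I*√2/8)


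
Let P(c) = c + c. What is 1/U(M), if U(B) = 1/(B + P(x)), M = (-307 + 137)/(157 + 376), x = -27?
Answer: -28952/533 ≈ -54.319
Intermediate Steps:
P(c) = 2*c
M = -170/533 ≈ -0.31895
U(B) = 1/(-54 + B) (U(B) = 1/(B + 2*(-27)) = 1/(B - 54) = 1/(-54 + B))
1/U(M) = 1/(1/(-54 - 170/533)) = 1/(1/(-28952/533)) = 1/(-533/28952) = -28952/533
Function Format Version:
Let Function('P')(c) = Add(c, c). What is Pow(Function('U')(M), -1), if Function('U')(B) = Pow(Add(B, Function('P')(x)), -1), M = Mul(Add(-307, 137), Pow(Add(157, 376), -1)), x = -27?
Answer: Rational(-28952, 533) ≈ -54.319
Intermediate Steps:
Function('P')(c) = Mul(2, c)
M = Rational(-170, 533) (M = Mul(-170, Pow(533, -1)) = Mul(-170, Rational(1, 533)) = Rational(-170, 533) ≈ -0.31895)
Function('U')(B) = Pow(Add(-54, B), -1) (Function('U')(B) = Pow(Add(B, Mul(2, -27)), -1) = Pow(Add(B, -54), -1) = Pow(Add(-54, B), -1))
Pow(Function('U')(M), -1) = Pow(Pow(Add(-54, Rational(-170, 533)), -1), -1) = Pow(Pow(Rational(-28952, 533), -1), -1) = Pow(Rational(-533, 28952), -1) = Rational(-28952, 533)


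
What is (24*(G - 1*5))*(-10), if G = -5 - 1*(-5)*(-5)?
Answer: 8400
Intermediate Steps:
G = -30 (G = -5 + 5*(-5) = -5 - 25 = -30)
(24*(G - 1*5))*(-10) = (24*(-30 - 1*5))*(-10) = (24*(-30 - 5))*(-10) = (24*(-35))*(-10) = -840*(-10) = 8400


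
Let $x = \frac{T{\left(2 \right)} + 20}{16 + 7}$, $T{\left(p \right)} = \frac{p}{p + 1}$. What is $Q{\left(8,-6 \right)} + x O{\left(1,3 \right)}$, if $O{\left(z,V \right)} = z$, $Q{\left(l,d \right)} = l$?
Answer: $\frac{614}{69} \approx 8.8985$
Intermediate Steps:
$T{\left(p \right)} = \frac{p}{1 + p}$
$x = \frac{62}{69}$ ($x = \frac{\frac{2}{1 + 2} + 20}{16 + 7} = \frac{\frac{2}{3} + 20}{23} = \left(2 \cdot \frac{1}{3} + 20\right) \frac{1}{23} = \left(\frac{2}{3} + 20\right) \frac{1}{23} = \frac{62}{3} \cdot \frac{1}{23} = \frac{62}{69} \approx 0.89855$)
$Q{\left(8,-6 \right)} + x O{\left(1,3 \right)} = 8 + \frac{62}{69} \cdot 1 = 8 + \frac{62}{69} = \frac{614}{69}$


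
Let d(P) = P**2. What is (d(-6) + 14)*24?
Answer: 1200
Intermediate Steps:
(d(-6) + 14)*24 = ((-6)**2 + 14)*24 = (36 + 14)*24 = 50*24 = 1200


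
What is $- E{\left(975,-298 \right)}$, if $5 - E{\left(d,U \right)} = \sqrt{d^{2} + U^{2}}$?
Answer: $-5 + \sqrt{1039429} \approx 1014.5$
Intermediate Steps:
$E{\left(d,U \right)} = 5 - \sqrt{U^{2} + d^{2}}$ ($E{\left(d,U \right)} = 5 - \sqrt{d^{2} + U^{2}} = 5 - \sqrt{U^{2} + d^{2}}$)
$- E{\left(975,-298 \right)} = - (5 - \sqrt{\left(-298\right)^{2} + 975^{2}}) = - (5 - \sqrt{88804 + 950625}) = - (5 - \sqrt{1039429}) = -5 + \sqrt{1039429}$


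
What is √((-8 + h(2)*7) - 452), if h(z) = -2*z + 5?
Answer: I*√453 ≈ 21.284*I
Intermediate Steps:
h(z) = 5 - 2*z
√((-8 + h(2)*7) - 452) = √((-8 + (5 - 2*2)*7) - 452) = √((-8 + (5 - 4)*7) - 452) = √((-8 + 1*7) - 452) = √((-8 + 7) - 452) = √(-1 - 452) = √(-453) = I*√453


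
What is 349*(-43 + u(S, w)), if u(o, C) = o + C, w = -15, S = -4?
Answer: -21638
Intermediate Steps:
u(o, C) = C + o
349*(-43 + u(S, w)) = 349*(-43 + (-15 - 4)) = 349*(-43 - 19) = 349*(-62) = -21638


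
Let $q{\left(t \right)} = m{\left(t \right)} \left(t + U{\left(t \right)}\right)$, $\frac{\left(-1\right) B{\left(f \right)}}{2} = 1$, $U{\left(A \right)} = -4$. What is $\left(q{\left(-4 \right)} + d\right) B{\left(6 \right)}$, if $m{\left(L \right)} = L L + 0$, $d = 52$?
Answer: $152$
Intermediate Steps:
$B{\left(f \right)} = -2$ ($B{\left(f \right)} = \left(-2\right) 1 = -2$)
$m{\left(L \right)} = L^{2}$ ($m{\left(L \right)} = L^{2} + 0 = L^{2}$)
$q{\left(t \right)} = t^{2} \left(-4 + t\right)$ ($q{\left(t \right)} = t^{2} \left(t - 4\right) = t^{2} \left(-4 + t\right)$)
$\left(q{\left(-4 \right)} + d\right) B{\left(6 \right)} = \left(\left(-4\right)^{2} \left(-4 - 4\right) + 52\right) \left(-2\right) = \left(16 \left(-8\right) + 52\right) \left(-2\right) = \left(-128 + 52\right) \left(-2\right) = \left(-76\right) \left(-2\right) = 152$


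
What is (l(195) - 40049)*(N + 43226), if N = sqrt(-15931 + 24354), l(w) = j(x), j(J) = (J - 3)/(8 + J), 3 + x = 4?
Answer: -15580509118/9 - 360443*sqrt(8423)/9 ≈ -1.7348e+9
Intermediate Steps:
x = 1 (x = -3 + 4 = 1)
j(J) = (-3 + J)/(8 + J)
l(w) = -2/9 (l(w) = (-3 + 1)/(8 + 1) = -2/9)
N = sqrt(8423) ≈ 91.777
(l(195) - 40049)*(N + 43226) = (-2/9 - 40049)*(sqrt(8423) + 43226) = -360443*(43226 + sqrt(8423))/9 = -15580509118/9 - 360443*sqrt(8423)/9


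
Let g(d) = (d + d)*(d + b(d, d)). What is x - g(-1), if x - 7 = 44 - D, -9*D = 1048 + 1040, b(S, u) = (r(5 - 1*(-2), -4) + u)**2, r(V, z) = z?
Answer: 331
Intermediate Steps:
b(S, u) = (-4 + u)**2
D = -232 (D = -(1048 + 1040)/9 = -1/9*2088 = -232)
g(d) = 2*d*(d + (-4 + d)**2) (g(d) = (d + d)*(d + (-4 + d)**2) = (2*d)*(d + (-4 + d)**2) = 2*d*(d + (-4 + d)**2))
x = 283 (x = 7 + (44 - 1*(-232)) = 7 + (44 + 232) = 7 + 276 = 283)
x - g(-1) = 283 - 2*(-1)*(-1 + (-4 - 1)**2) = 283 - 2*(-1)*(-1 + (-5)**2) = 283 - 2*(-1)*(-1 + 25) = 283 - 2*(-1)*24 = 283 - 1*(-48) = 283 + 48 = 331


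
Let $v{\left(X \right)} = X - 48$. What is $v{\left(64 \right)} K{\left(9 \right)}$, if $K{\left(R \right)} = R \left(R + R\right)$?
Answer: $2592$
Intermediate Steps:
$v{\left(X \right)} = -48 + X$
$K{\left(R \right)} = 2 R^{2}$ ($K{\left(R \right)} = R 2 R = 2 R^{2}$)
$v{\left(64 \right)} K{\left(9 \right)} = \left(-48 + 64\right) 2 \cdot 9^{2} = 16 \cdot 2 \cdot 81 = 16 \cdot 162 = 2592$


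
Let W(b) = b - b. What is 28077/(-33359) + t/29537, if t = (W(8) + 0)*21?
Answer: -28077/33359 ≈ -0.84166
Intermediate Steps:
W(b) = 0
t = 0 (t = (0 + 0)*21 = 0*21 = 0)
28077/(-33359) + t/29537 = 28077/(-33359) + 0/29537 = 28077*(-1/33359) + 0*(1/29537) = -28077/33359 + 0 = -28077/33359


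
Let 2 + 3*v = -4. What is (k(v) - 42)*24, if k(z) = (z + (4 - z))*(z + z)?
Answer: -1392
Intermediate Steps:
v = -2 (v = -⅔ + (⅓)*(-4) = -⅔ - 4/3 = -2)
k(z) = 8*z (k(z) = 4*(2*z) = 8*z)
(k(v) - 42)*24 = (8*(-2) - 42)*24 = (-16 - 42)*24 = -58*24 = -1392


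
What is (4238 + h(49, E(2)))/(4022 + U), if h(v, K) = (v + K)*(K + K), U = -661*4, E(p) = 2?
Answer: 2221/689 ≈ 3.2235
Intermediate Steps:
U = -2644
h(v, K) = 2*K*(K + v) (h(v, K) = (K + v)*(2*K) = 2*K*(K + v))
(4238 + h(49, E(2)))/(4022 + U) = (4238 + 2*2*(2 + 49))/(4022 - 2644) = (4238 + 2*2*51)/1378 = (4238 + 204)*(1/1378) = 4442*(1/1378) = 2221/689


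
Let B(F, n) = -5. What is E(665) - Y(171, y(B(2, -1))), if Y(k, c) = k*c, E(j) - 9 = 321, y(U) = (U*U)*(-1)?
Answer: 4605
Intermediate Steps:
y(U) = -U**2 (y(U) = U**2*(-1) = -U**2)
E(j) = 330 (E(j) = 9 + 321 = 330)
Y(k, c) = c*k
E(665) - Y(171, y(B(2, -1))) = 330 - (-1*(-5)**2)*171 = 330 - (-1*25)*171 = 330 - (-25)*171 = 330 - 1*(-4275) = 330 + 4275 = 4605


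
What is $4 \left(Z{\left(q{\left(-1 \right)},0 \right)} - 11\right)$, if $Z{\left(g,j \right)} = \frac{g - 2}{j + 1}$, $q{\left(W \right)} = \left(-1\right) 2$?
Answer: $-60$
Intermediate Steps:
$q{\left(W \right)} = -2$
$Z{\left(g,j \right)} = \frac{-2 + g}{1 + j}$
$4 \left(Z{\left(q{\left(-1 \right)},0 \right)} - 11\right) = 4 \left(\frac{-2 - 2}{1 + 0} - 11\right) = 4 \left(1^{-1} \left(-4\right) - 11\right) = 4 \left(1 \left(-4\right) - 11\right) = 4 \left(-4 - 11\right) = 4 \left(-15\right) = -60$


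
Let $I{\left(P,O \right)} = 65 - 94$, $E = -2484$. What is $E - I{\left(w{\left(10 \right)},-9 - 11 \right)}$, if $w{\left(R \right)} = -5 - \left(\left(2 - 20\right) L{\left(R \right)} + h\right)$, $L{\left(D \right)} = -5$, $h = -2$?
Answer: $-2455$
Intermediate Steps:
$w{\left(R \right)} = -93$ ($w{\left(R \right)} = -5 - \left(\left(2 - 20\right) \left(-5\right) - 2\right) = -5 - \left(\left(-18\right) \left(-5\right) - 2\right) = -5 - \left(90 - 2\right) = -5 - 88 = -93$)
$I{\left(P,O \right)} = -29$
$E - I{\left(w{\left(10 \right)},-9 - 11 \right)} = -2484 - -29 = -2484 + 29 = -2455$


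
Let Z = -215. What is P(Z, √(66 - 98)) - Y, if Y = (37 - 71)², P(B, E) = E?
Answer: -1156 + 4*I*√2 ≈ -1156.0 + 5.6569*I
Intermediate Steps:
Y = 1156 (Y = (-34)² = 1156)
P(Z, √(66 - 98)) - Y = √(66 - 98) - 1*1156 = √(-32) - 1156 = 4*I*√2 - 1156 = -1156 + 4*I*√2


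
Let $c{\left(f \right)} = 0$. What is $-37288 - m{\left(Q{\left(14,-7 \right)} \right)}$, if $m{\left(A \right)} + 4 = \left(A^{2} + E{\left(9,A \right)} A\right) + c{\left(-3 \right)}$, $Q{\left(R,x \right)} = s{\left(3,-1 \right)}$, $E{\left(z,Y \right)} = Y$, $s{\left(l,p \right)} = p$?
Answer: $-37286$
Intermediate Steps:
$Q{\left(R,x \right)} = -1$
$m{\left(A \right)} = -4 + 2 A^{2}$ ($m{\left(A \right)} = -4 + \left(\left(A^{2} + A A\right) + 0\right) = -4 + \left(\left(A^{2} + A^{2}\right) + 0\right) = -4 + \left(2 A^{2} + 0\right) = -4 + 2 A^{2}$)
$-37288 - m{\left(Q{\left(14,-7 \right)} \right)} = -37288 - \left(-4 + 2 \left(-1\right)^{2}\right) = -37288 - \left(-4 + 2 \cdot 1\right) = -37288 - \left(-4 + 2\right) = -37288 - -2 = -37288 + 2 = -37286$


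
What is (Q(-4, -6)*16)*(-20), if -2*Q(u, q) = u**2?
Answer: 2560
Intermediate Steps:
Q(u, q) = -u**2/2
(Q(-4, -6)*16)*(-20) = (-1/2*(-4)**2*16)*(-20) = (-1/2*16*16)*(-20) = -8*16*(-20) = -128*(-20) = 2560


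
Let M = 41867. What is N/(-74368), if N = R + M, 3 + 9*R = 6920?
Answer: -47965/83664 ≈ -0.57331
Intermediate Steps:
R = 6917/9 (R = -1/3 + (1/9)*6920 = -1/3 + 6920/9 = 6917/9 ≈ 768.56)
N = 383720/9 (N = 6917/9 + 41867 = 383720/9 ≈ 42636.)
N/(-74368) = (383720/9)/(-74368) = (383720/9)*(-1/74368) = -47965/83664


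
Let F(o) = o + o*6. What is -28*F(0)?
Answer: 0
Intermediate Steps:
F(o) = 7*o (F(o) = o + 6*o = 7*o)
-28*F(0) = -196*0 = -28*0 = 0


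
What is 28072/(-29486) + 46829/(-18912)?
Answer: -955848779/278819616 ≈ -3.4282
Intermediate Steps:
28072/(-29486) + 46829/(-18912) = 28072*(-1/29486) + 46829*(-1/18912) = -14036/14743 - 46829/18912 = -955848779/278819616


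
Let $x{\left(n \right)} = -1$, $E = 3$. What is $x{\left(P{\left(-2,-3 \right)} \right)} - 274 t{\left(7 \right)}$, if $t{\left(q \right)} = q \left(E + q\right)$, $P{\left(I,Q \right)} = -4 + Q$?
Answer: $-19181$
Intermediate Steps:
$t{\left(q \right)} = q \left(3 + q\right)$
$x{\left(P{\left(-2,-3 \right)} \right)} - 274 t{\left(7 \right)} = -1 - 274 \cdot 7 \left(3 + 7\right) = -1 - 274 \cdot 7 \cdot 10 = -1 - 19180 = -19181$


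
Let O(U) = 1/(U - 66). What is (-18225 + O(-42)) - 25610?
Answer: -4734181/108 ≈ -43835.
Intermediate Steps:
O(U) = 1/(-66 + U)
(-18225 + O(-42)) - 25610 = (-18225 + 1/(-66 - 42)) - 25610 = (-18225 + 1/(-108)) - 25610 = (-18225 - 1/108) - 25610 = -1968301/108 - 25610 = -4734181/108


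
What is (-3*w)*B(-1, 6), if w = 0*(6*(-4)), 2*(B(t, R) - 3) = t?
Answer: 0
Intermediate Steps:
B(t, R) = 3 + t/2
w = 0 (w = 0*(-24) = 0)
(-3*w)*B(-1, 6) = (-3*0)*(3 + (1/2)*(-1)) = 0*(3 - 1/2) = 0*(5/2) = 0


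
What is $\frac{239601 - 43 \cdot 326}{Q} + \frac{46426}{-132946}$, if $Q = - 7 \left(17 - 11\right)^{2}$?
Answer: $- \frac{15001028435}{16751196} \approx -895.52$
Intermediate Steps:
$Q = -252$ ($Q = - 7 \cdot 6^{2} = \left(-7\right) 36 = -252$)
$\frac{239601 - 43 \cdot 326}{Q} + \frac{46426}{-132946} = \frac{239601 - 43 \cdot 326}{-252} + \frac{46426}{-132946} = \left(239601 - 14018\right) \left(- \frac{1}{252}\right) + 46426 \left(- \frac{1}{132946}\right) = \left(239601 - 14018\right) \left(- \frac{1}{252}\right) - \frac{23213}{66473} = 225583 \left(- \frac{1}{252}\right) - \frac{23213}{66473} = - \frac{225583}{252} - \frac{23213}{66473} = - \frac{15001028435}{16751196}$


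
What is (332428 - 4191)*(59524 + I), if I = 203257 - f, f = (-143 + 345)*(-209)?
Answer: 100111956763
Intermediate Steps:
f = -42218 (f = 202*(-209) = -42218)
I = 245475 (I = 203257 - 1*(-42218) = 203257 + 42218 = 245475)
(332428 - 4191)*(59524 + I) = (332428 - 4191)*(59524 + 245475) = 328237*304999 = 100111956763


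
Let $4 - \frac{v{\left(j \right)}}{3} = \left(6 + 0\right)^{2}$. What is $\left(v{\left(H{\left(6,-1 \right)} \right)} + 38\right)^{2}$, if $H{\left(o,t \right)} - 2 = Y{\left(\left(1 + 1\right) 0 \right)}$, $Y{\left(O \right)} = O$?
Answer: $3364$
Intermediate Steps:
$H{\left(o,t \right)} = 2$ ($H{\left(o,t \right)} = 2 + \left(1 + 1\right) 0 = 2 + 2 \cdot 0 = 2 + 0 = 2$)
$v{\left(j \right)} = -96$ ($v{\left(j \right)} = 12 - 3 \left(6 + 0\right)^{2} = 12 - 3 \cdot 6^{2} = 12 - 108 = -96$)
$\left(v{\left(H{\left(6,-1 \right)} \right)} + 38\right)^{2} = \left(-96 + 38\right)^{2} = \left(-58\right)^{2} = 3364$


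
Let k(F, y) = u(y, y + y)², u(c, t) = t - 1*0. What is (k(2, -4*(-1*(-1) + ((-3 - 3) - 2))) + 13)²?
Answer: 9916201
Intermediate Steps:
u(c, t) = t (u(c, t) = t + 0 = t)
k(F, y) = 4*y² (k(F, y) = (y + y)² = (2*y)² = 4*y²)
(k(2, -4*(-1*(-1) + ((-3 - 3) - 2))) + 13)² = (4*(-4*(-1*(-1) + ((-3 - 3) - 2)))² + 13)² = (4*(-4*(1 + (-6 - 2)))² + 13)² = (4*(-4*(1 - 8))² + 13)² = (4*(-4*(-7))² + 13)² = (4*28² + 13)² = (4*784 + 13)² = (3136 + 13)² = 3149² = 9916201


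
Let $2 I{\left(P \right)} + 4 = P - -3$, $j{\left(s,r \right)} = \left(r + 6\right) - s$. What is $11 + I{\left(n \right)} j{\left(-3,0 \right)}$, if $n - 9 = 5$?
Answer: $\frac{139}{2} \approx 69.5$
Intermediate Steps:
$n = 14$ ($n = 9 + 5 = 14$)
$j{\left(s,r \right)} = 6 + r - s$ ($j{\left(s,r \right)} = \left(6 + r\right) - s = 6 + r - s$)
$I{\left(P \right)} = - \frac{1}{2} + \frac{P}{2}$ ($I{\left(P \right)} = -2 + \frac{P - -3}{2} = -2 + \frac{P + 3}{2} = -2 + \frac{3 + P}{2} = -2 + \left(\frac{3}{2} + \frac{P}{2}\right) = - \frac{1}{2} + \frac{P}{2}$)
$11 + I{\left(n \right)} j{\left(-3,0 \right)} = 11 + \left(- \frac{1}{2} + \frac{1}{2} \cdot 14\right) \left(6 + 0 - -3\right) = 11 + \left(- \frac{1}{2} + 7\right) \left(6 + 0 + 3\right) = 11 + \frac{13}{2} \cdot 9 = 11 + \frac{117}{2} = \frac{139}{2}$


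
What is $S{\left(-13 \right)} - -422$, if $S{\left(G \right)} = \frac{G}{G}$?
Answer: $423$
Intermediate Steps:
$S{\left(G \right)} = 1$
$S{\left(-13 \right)} - -422 = 1 - -422 = 1 + 422 = 423$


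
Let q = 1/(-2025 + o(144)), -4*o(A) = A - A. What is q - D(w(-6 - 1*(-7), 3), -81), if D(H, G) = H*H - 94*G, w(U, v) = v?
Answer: -15436576/2025 ≈ -7623.0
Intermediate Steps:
o(A) = 0 (o(A) = -(A - A)/4 = -1/4*0 = 0)
q = -1/2025 (q = 1/(-2025 + 0) = 1/(-2025) = -1/2025 ≈ -0.00049383)
D(H, G) = H**2 - 94*G
q - D(w(-6 - 1*(-7), 3), -81) = -1/2025 - (3**2 - 94*(-81)) = -1/2025 - (9 + 7614) = -1/2025 - 1*7623 = -1/2025 - 7623 = -15436576/2025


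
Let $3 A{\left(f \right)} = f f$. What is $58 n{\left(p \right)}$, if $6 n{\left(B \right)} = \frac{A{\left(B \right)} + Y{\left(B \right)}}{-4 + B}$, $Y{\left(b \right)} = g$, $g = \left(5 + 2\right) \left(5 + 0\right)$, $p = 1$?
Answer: $- \frac{3074}{27} \approx -113.85$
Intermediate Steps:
$g = 35$ ($g = 7 \cdot 5 = 35$)
$Y{\left(b \right)} = 35$
$A{\left(f \right)} = \frac{f^{2}}{3}$ ($A{\left(f \right)} = \frac{f f}{3} = \frac{f^{2}}{3}$)
$n{\left(B \right)} = \frac{35 + \frac{B^{2}}{3}}{6 \left(-4 + B\right)}$ ($n{\left(B \right)} = \frac{\left(\frac{B^{2}}{3} + 35\right) \frac{1}{-4 + B}}{6} = \frac{\left(35 + \frac{B^{2}}{3}\right) \frac{1}{-4 + B}}{6} = \frac{\frac{1}{-4 + B} \left(35 + \frac{B^{2}}{3}\right)}{6} = \frac{35 + \frac{B^{2}}{3}}{6 \left(-4 + B\right)}$)
$58 n{\left(p \right)} = 58 \frac{105 + 1^{2}}{18 \left(-4 + 1\right)} = 58 \frac{105 + 1}{18 \left(-3\right)} = 58 \cdot \frac{1}{18} \left(- \frac{1}{3}\right) 106 = 58 \left(- \frac{53}{27}\right) = - \frac{3074}{27}$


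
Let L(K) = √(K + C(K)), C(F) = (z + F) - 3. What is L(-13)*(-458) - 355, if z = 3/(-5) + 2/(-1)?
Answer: -355 - 458*I*√790/5 ≈ -355.0 - 2574.6*I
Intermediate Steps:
z = -13/5 (z = 3*(-⅕) + 2*(-1) = -⅗ - 2 = -13/5 ≈ -2.6000)
C(F) = -28/5 + F (C(F) = (-13/5 + F) - 3 = -28/5 + F)
L(K) = √(-28/5 + 2*K) (L(K) = √(K + (-28/5 + K)) = √(-28/5 + 2*K))
L(-13)*(-458) - 355 = (√(-140 + 50*(-13))/5)*(-458) - 355 = (√(-140 - 650)/5)*(-458) - 355 = (√(-790)/5)*(-458) - 355 = ((I*√790)/5)*(-458) - 355 = (I*√790/5)*(-458) - 355 = -458*I*√790/5 - 355 = -355 - 458*I*√790/5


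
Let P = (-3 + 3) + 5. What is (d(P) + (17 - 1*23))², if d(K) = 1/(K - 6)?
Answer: 49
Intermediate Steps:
P = 5 (P = 0 + 5 = 5)
d(K) = 1/(-6 + K)
(d(P) + (17 - 1*23))² = (1/(-6 + 5) + (17 - 1*23))² = (1/(-1) + (17 - 23))² = (-1 - 6)² = (-7)² = 49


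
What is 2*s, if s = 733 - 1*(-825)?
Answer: 3116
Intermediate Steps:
s = 1558 (s = 733 + 825 = 1558)
2*s = 2*1558 = 3116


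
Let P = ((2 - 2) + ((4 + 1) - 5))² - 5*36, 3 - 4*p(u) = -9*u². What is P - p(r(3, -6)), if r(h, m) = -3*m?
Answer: -3639/4 ≈ -909.75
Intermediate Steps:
p(u) = ¾ + 9*u²/4 (p(u) = ¾ - (-9)*u²/4 = ¾ + 9*u²/4)
P = -180 (P = (0 + (5 - 5))² - 180 = (0 + 0)² - 180 = 0² - 180 = 0 - 180 = -180)
P - p(r(3, -6)) = -180 - (¾ + 9*(-3*(-6))²/4) = -180 - (¾ + (9/4)*18²) = -180 - (¾ + (9/4)*324) = -180 - (¾ + 729) = -180 - 1*2919/4 = -180 - 2919/4 = -3639/4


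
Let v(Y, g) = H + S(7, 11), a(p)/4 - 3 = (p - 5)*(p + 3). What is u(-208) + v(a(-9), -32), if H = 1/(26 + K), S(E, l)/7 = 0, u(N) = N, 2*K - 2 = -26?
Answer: -2911/14 ≈ -207.93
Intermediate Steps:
K = -12 (K = 1 + (½)*(-26) = 1 - 13 = -12)
S(E, l) = 0 (S(E, l) = 7*0 = 0)
H = 1/14 (H = 1/(26 - 12) = 1/14 ≈ 0.071429)
a(p) = 12 + 4*(-5 + p)*(3 + p) (a(p) = 12 + 4*((p - 5)*(p + 3)) = 12 + 4*((-5 + p)*(3 + p)) = 12 + 4*(-5 + p)*(3 + p))
v(Y, g) = 1/14 (v(Y, g) = 1/14 + 0 = 1/14)
u(-208) + v(a(-9), -32) = -208 + 1/14 = -2911/14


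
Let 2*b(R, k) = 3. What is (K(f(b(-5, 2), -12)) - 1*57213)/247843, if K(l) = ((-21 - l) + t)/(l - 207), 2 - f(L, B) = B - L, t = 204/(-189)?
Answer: -1380487742/5980203747 ≈ -0.23084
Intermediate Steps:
t = -68/63 (t = 204*(-1/189) = -68/63 ≈ -1.0794)
b(R, k) = 3/2 (b(R, k) = (1/2)*3 = 3/2)
f(L, B) = 2 + L - B (f(L, B) = 2 - (B - L) = 2 + (L - B) = 2 + L - B)
K(l) = (-1391/63 - l)/(-207 + l) (K(l) = ((-21 - l) - 68/63)/(l - 207) = (-1391/63 - l)/(-207 + l))
(K(f(b(-5, 2), -12)) - 1*57213)/247843 = ((-1391/63 - (2 + 3/2 - 1*(-12)))/(-207 + (2 + 3/2 - 1*(-12))) - 1*57213)/247843 = ((-1391/63 - (2 + 3/2 + 12))/(-207 + (2 + 3/2 + 12)) - 57213)*(1/247843) = ((-1391/63 - 1*31/2)/(-207 + 31/2) - 57213)*(1/247843) = ((-1391/63 - 31/2)/(-383/2) - 57213)*(1/247843) = (-2/383*(-4735/126) - 57213)*(1/247843) = (4735/24129 - 57213)*(1/247843) = -1380487742/24129*1/247843 = -1380487742/5980203747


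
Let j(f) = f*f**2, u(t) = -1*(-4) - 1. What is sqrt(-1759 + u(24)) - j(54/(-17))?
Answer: 157464/4913 + 2*I*sqrt(439) ≈ 32.05 + 41.905*I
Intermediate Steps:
u(t) = 3 (u(t) = 4 - 1 = 3)
j(f) = f**3
sqrt(-1759 + u(24)) - j(54/(-17)) = sqrt(-1759 + 3) - (54/(-17))**3 = sqrt(-1756) - (54*(-1/17))**3 = 2*I*sqrt(439) - (-54/17)**3 = 2*I*sqrt(439) - 1*(-157464/4913) = 2*I*sqrt(439) + 157464/4913 = 157464/4913 + 2*I*sqrt(439)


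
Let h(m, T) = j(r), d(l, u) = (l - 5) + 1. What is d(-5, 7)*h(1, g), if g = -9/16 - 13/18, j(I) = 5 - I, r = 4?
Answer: -9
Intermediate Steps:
d(l, u) = -4 + l (d(l, u) = (-5 + l) + 1 = -4 + l)
g = -185/144 (g = -9*1/16 - 13*1/18 = -9/16 - 13/18 = -185/144 ≈ -1.2847)
h(m, T) = 1 (h(m, T) = 5 - 1*4 = 5 - 4 = 1)
d(-5, 7)*h(1, g) = (-4 - 5)*1 = -9*1 = -9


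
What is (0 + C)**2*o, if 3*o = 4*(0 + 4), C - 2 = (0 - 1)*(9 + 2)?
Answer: 432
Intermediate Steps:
C = -9 (C = 2 + (0 - 1)*(9 + 2) = 2 - 1*11 = 2 - 11 = -9)
o = 16/3 (o = (4*(0 + 4))/3 = (4*4)/3 = (1/3)*16 = 16/3 ≈ 5.3333)
(0 + C)**2*o = (0 - 9)**2*(16/3) = (-9)**2*(16/3) = 81*(16/3) = 432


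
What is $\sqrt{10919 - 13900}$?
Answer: $i \sqrt{2981} \approx 54.599 i$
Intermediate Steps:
$\sqrt{10919 - 13900} = \sqrt{-2981} = i \sqrt{2981}$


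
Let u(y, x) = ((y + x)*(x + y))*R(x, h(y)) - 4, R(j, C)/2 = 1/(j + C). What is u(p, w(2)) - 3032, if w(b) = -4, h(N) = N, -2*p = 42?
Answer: -3086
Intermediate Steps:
p = -21 (p = -1/2*42 = -21)
R(j, C) = 2/(C + j) (R(j, C) = 2/(j + C) = 2/(C + j))
u(y, x) = -4 + 2*x + 2*y (u(y, x) = ((y + x)*(x + y))*(2/(y + x)) - 4 = ((x + y)*(x + y))*(2/(x + y)) - 4 = (x + y)**2*(2/(x + y)) - 4 = (2*x + 2*y) - 4 = -4 + 2*x + 2*y)
u(p, w(2)) - 3032 = (-4 + 2*(-4) + 2*(-21)) - 3032 = (-4 - 8 - 42) - 3032 = -54 - 3032 = -3086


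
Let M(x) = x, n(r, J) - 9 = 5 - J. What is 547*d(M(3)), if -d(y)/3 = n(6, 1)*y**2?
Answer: -191997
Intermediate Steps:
n(r, J) = 14 - J (n(r, J) = 9 + (5 - J) = 14 - J)
d(y) = -39*y**2 (d(y) = -3*(14 - 1*1)*y**2 = -3*(14 - 1)*y**2 = -39*y**2)
547*d(M(3)) = 547*(-39*3**2) = 547*(-39*9) = 547*(-351) = -191997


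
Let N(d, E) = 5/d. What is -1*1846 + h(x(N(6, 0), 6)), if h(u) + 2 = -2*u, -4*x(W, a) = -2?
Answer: -1849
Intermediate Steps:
x(W, a) = ½ (x(W, a) = -¼*(-2) = ½)
h(u) = -2 - 2*u
-1*1846 + h(x(N(6, 0), 6)) = -1*1846 + (-2 - 2*½) = -1846 + (-2 - 1) = -1846 - 3 = -1849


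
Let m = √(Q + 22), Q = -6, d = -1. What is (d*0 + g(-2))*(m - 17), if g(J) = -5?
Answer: 65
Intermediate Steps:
m = 4 (m = √(-6 + 22) = √16 = 4)
(d*0 + g(-2))*(m - 17) = (-1*0 - 5)*(4 - 17) = (0 - 5)*(-13) = -5*(-13) = 65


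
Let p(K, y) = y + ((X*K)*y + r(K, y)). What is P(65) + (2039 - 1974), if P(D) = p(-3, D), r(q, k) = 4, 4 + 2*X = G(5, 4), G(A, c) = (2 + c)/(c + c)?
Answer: 3607/8 ≈ 450.88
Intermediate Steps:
G(A, c) = (2 + c)/(2*c) (G(A, c) = (2 + c)/((2*c)) = (2 + c)*(1/(2*c)) = (2 + c)/(2*c))
X = -13/8 (X = -2 + ((½)*(2 + 4)/4)/2 = -2 + ((½)*(¼)*6)/2 = -2 + (½)*(¾) = -2 + 3/8 = -13/8 ≈ -1.6250)
p(K, y) = 4 + y - 13*K*y/8 (p(K, y) = y + ((-13*K/8)*y + 4) = y + (-13*K*y/8 + 4) = y + (4 - 13*K*y/8) = 4 + y - 13*K*y/8)
P(D) = 4 + 47*D/8 (P(D) = 4 + D - 13/8*(-3)*D = 4 + D + 39*D/8 = 4 + 47*D/8)
P(65) + (2039 - 1974) = (4 + (47/8)*65) + (2039 - 1974) = (4 + 3055/8) + 65 = 3087/8 + 65 = 3607/8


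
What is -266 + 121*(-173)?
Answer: -21199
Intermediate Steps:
-266 + 121*(-173) = -266 - 20933 = -21199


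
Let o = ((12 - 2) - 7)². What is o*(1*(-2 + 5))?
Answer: 27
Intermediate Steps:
o = 9 (o = (10 - 7)² = 3² = 9)
o*(1*(-2 + 5)) = 9*(1*(-2 + 5)) = 9*(1*3) = 9*3 = 27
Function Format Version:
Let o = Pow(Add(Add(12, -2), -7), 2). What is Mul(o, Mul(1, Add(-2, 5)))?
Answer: 27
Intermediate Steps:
o = 9 (o = Pow(Add(10, -7), 2) = Pow(3, 2) = 9)
Mul(o, Mul(1, Add(-2, 5))) = Mul(9, Mul(1, Add(-2, 5))) = Mul(9, Mul(1, 3)) = Mul(9, 3) = 27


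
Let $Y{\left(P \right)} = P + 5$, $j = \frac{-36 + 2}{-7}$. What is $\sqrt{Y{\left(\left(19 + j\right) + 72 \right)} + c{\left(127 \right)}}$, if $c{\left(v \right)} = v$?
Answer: $\frac{\sqrt{11165}}{7} \approx 15.095$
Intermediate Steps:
$j = \frac{34}{7}$ ($j = \left(-34\right) \left(- \frac{1}{7}\right) = \frac{34}{7} \approx 4.8571$)
$Y{\left(P \right)} = 5 + P$
$\sqrt{Y{\left(\left(19 + j\right) + 72 \right)} + c{\left(127 \right)}} = \sqrt{\left(5 + \left(\left(19 + \frac{34}{7}\right) + 72\right)\right) + 127} = \sqrt{\left(5 + \left(\frac{167}{7} + 72\right)\right) + 127} = \sqrt{\left(5 + \frac{671}{7}\right) + 127} = \sqrt{\frac{706}{7} + 127} = \sqrt{\frac{1595}{7}} = \frac{\sqrt{11165}}{7}$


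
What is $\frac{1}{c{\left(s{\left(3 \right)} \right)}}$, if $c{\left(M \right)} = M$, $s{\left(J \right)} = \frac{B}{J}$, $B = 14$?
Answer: $\frac{3}{14} \approx 0.21429$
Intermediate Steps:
$s{\left(J \right)} = \frac{14}{J}$
$\frac{1}{c{\left(s{\left(3 \right)} \right)}} = \frac{1}{14 \cdot \frac{1}{3}} = \frac{1}{\frac{14}{3}} = \frac{3}{14}$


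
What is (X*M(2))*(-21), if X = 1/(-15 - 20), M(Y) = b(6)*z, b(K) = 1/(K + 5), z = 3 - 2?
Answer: 3/55 ≈ 0.054545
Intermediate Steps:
z = 1
b(K) = 1/(5 + K)
M(Y) = 1/11 (M(Y) = 1/(5 + 6) = 1/11)
X = -1/35 (X = 1/(-35) = -1/35 ≈ -0.028571)
(X*M(2))*(-21) = -1/35*1/11*(-21) = -1/385*(-21) = 3/55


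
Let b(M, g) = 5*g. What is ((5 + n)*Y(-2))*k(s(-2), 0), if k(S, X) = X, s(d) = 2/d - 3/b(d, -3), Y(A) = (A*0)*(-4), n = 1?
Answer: 0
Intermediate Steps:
Y(A) = 0 (Y(A) = 0*(-4) = 0)
s(d) = ⅕ + 2/d (s(d) = 2/d - 3/(5*(-3)) = 2/d - 3/(-15) = 2/d - 3*(-1/15) = 2/d + ⅕ = ⅕ + 2/d)
((5 + n)*Y(-2))*k(s(-2), 0) = ((5 + 1)*0)*0 = (6*0)*0 = 0*0 = 0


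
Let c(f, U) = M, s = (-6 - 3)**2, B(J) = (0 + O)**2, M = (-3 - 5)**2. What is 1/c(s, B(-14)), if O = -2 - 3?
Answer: 1/64 ≈ 0.015625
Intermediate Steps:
O = -5
M = 64 (M = (-8)**2 = 64)
B(J) = 25 (B(J) = (0 - 5)**2 = (-5)**2 = 25)
s = 81 (s = (-9)**2 = 81)
c(f, U) = 64
1/c(s, B(-14)) = 1/64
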